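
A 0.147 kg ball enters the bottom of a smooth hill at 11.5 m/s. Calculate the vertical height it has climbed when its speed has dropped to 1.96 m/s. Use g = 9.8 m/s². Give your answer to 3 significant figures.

h = 6.55 m

Conservation of energy: ½mv₁² = ½mv₂² + mgh
h = (v₁² − v₂²)/(2g) = (11.5² − 1.96²)/(2 × 9.8) = 6.551 m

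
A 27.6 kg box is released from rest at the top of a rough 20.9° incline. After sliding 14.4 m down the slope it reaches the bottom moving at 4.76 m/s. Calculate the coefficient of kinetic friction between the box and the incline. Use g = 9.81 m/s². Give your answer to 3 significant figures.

mgh = ½mv² + μ_k (mg cosθ) L, with h = L sinθ
mgL sinθ = 1390.9 J; ½mv² = 312.67 J
W_f = 1390.9 − 312.67 = 1078 J
μ_k = W_f/(mg cosθ · L) = 1078/(252.9 × 14.4) = 0.2960

μ_k = 0.296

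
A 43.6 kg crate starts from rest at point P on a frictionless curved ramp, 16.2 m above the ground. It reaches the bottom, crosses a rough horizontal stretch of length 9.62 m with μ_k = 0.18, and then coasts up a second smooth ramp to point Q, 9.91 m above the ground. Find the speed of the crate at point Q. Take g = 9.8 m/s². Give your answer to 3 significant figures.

v = 9.45 m/s

Energy at P: mgh₁ = (43.6)(9.8)(16.2) = 6921.9 J
Friction loss: W_f = μ_k mg d = 739.9 J
At Q: ½mv² + mgh₂ = mgh₁ − W_f
½mv² = 6921.9 − 739.9 − 4234.3 = 1947.7 J
v = √(2 × 1947.7/43.6) = 9.452 m/s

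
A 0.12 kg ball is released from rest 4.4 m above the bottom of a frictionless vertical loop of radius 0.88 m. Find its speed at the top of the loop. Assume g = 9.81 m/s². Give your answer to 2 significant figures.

Energy conservation: mgh = ½mv_top² + mg(2r)
v_top² = 2g(h − 2r) = 2(9.81)(4.4 − 1.760) = 51.80
v_top = 7.197 m/s

v = 7.2 m/s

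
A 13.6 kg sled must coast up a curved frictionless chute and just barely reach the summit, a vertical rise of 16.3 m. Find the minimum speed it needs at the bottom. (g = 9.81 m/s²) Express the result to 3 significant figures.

At the top it is momentarily at rest, so all KE converts to PE: ½mv² = mgh
v = √(2gh) = √(2 × 9.81 × 16.3) = 17.88 m/s

v = 17.9 m/s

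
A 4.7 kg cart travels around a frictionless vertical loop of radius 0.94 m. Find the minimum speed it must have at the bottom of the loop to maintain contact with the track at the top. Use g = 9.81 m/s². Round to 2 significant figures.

At the top: mg = mv_top²/r ⇒ v_top² = gr = 9.221 m²/s²
Energy from bottom to top (height 2r): ½mv_bot² = ½mv_top² + mg(2r)
v_bot² = gr + 4gr = 5gr = 46.11
v_bot = √(5gr) = 6.790 m/s

v = 6.8 m/s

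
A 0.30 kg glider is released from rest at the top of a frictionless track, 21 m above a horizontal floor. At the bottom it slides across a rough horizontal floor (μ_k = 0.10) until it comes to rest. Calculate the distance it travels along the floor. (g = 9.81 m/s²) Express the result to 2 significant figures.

Applying the work–energy principle:
At rest all PE has been dissipated by friction: mgh = μ_k m g d
d = h/μ_k = 21/0.10 = 210.0 m

d = 210 m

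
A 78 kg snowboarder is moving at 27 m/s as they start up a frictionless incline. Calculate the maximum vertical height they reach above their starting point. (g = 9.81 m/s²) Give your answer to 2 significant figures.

By energy conservation, ½mv² = mgh
h = v²/(2g) = 27²/(2 × 9.81) = 37.16 m

h = 37 m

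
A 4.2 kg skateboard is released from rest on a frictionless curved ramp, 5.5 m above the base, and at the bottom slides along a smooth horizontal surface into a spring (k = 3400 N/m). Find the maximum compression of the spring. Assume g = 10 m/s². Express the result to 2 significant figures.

x = 0.37 m

Gravitational PE at the top equals spring PE at max compression: mgh = ½kx²
x = √(2mgh/k) = √(2 × 4.2 × 10 × 5.5 / 3400) = 0.3686 m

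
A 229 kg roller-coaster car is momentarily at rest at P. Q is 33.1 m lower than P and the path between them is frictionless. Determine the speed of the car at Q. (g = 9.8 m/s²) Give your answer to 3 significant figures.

Energy conservation between the two points: mgh = ½mv²
v = √(2gh) = √(2 × 9.8 × 33.1) = √648.76 = 25.47 m/s

v = 25.5 m/s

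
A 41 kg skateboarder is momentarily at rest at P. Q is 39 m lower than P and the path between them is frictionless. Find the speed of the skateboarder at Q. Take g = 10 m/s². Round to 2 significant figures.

v = 28 m/s

Equating total energy at the two states: mgh = ½mv²
v = √(2gh) = √(2 × 10 × 39) = √780.00 = 27.93 m/s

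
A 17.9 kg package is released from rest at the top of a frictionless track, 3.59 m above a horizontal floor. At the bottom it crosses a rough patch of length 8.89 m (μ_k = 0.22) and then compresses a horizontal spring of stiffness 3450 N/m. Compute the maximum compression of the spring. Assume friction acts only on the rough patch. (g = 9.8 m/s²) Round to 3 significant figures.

x = 0.408 m

Initial energy: E₁ = mgh = (17.9)(9.8)(3.59) = 629.76 J
Friction removes W_f = μ_k mg d = (0.22)(17.9)(9.8)(8.89) = 343.1 J
Energy reaching the spring: E = 629.76 − 343.1 = 286.67 J
At max compression ½kx² = E ⇒ x = √(2E/k) = √(2 × 286.67/3450) = 0.4077 m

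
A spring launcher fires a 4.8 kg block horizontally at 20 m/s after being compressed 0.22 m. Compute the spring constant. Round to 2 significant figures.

Spring PE at full compression equals KE at release: ½kx² = ½mv²
k = mv²/x² = (4.8)(20)²/(0.22)² = 39669 N/m

k = 40000 N/m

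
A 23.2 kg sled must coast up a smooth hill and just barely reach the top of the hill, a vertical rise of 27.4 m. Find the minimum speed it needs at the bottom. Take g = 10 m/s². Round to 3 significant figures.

v = 23.4 m/s

At the top it is momentarily at rest, so all KE converts to PE: ½mv² = mgh
v = √(2gh) = √(2 × 10 × 27.4) = 23.41 m/s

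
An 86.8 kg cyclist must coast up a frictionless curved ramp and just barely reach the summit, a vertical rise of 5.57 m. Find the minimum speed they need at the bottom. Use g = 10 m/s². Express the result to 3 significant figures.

v = 10.6 m/s

At the top they are momentarily at rest, so all KE converts to PE: ½mv² = mgh
v = √(2gh) = √(2 × 10 × 5.57) = 10.55 m/s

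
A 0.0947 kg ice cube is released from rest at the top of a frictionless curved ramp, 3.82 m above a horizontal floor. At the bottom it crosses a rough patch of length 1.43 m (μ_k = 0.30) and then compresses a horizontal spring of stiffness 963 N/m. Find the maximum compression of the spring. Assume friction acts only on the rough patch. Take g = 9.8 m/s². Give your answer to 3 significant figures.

Initial energy: E₁ = mgh = (0.0947)(9.8)(3.82) = 3.5452 J
Friction removes W_f = μ_k mg d = (0.30)(0.0947)(9.8)(1.43) = 0.3981 J
Energy reaching the spring: E = 3.5452 − 0.3981 = 3.1471 J
At max compression ½kx² = E ⇒ x = √(2E/k) = √(2 × 3.1471/963) = 0.08085 m

x = 0.0808 m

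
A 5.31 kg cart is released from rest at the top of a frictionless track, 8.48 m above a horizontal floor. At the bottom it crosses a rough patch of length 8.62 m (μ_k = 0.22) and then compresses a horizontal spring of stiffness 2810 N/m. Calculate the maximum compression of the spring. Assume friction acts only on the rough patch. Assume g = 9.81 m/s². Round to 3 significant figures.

Initial energy: E₁ = mgh = (5.31)(9.81)(8.48) = 441.73 J
Friction removes W_f = μ_k mg d = (0.22)(5.31)(9.81)(8.62) = 98.79 J
Energy reaching the spring: E = 441.73 − 98.79 = 342.95 J
At max compression ½kx² = E ⇒ x = √(2E/k) = √(2 × 342.95/2810) = 0.4941 m

x = 0.494 m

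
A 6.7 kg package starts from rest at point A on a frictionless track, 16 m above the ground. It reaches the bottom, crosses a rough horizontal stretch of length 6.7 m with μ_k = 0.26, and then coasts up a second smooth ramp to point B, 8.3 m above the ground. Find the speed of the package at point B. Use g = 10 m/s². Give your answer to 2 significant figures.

v = 11 m/s

Energy at A: mgh₁ = (6.7)(10)(16) = 1072.0 J
Friction loss: W_f = μ_k mg d = 116.7 J
At B: ½mv² + mgh₂ = mgh₁ − W_f
½mv² = 1072.0 − 116.7 − 556.10 = 399.19 J
v = √(2 × 399.19/6.7) = 10.92 m/s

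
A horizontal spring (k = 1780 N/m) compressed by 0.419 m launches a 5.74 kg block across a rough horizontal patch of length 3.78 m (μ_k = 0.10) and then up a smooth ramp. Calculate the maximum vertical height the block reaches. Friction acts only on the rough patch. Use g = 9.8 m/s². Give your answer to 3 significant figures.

Spring energy: E₀ = ½kx² = ½(1780)(0.419)² = 156.25 J
Friction: W_f = μ_k mg d = (0.10)(5.74)(9.8)(3.78) = 21.26 J
Energy at base of ramp: E = 156.25 − 21.26 = 134.99 J
At max height all remaining energy is PE: mgh = E ⇒ h = E/(mg) = 134.99/(5.74 × 9.8) = 2.400 m

h = 2.40 m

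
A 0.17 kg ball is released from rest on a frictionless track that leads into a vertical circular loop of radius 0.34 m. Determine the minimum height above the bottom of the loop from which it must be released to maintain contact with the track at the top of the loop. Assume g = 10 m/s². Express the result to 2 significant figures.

At the top, for minimum speed gravity alone supplies the centripetal force: mg = mv_top²/r ⇒ v_top² = gr = 3.400 m²/s²
Energy conservation from release height h to the top (height 2r): mgh = ½mv_top² + mg(2r)
h = v_top²/(2g) + 2r = r/2 + 2r = 5r/2 = 0.8500 m

h = 0.85 m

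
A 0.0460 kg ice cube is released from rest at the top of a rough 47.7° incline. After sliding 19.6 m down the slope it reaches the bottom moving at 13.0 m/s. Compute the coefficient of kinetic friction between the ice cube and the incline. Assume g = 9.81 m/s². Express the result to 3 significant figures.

The energy dissipated by friction is the PE lost minus the KE gained:
mgL sinθ = 6.5418 J; ½mv² = 3.8870 J
W_f = 6.5418 − 3.8870 = 2.655 J
μ_k = W_f/(mg cosθ · L) = 2.655/(0.3037 × 19.6) = 0.4460

μ_k = 0.446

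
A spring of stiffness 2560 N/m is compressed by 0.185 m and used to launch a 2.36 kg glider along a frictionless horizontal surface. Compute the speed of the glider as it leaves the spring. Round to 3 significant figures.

The glider leaves the spring when the spring is at natural length, so ½kx² = ½mv²
v = x√(k/m) = 0.185 × √(2560/2.36) = 6.093 m/s

v = 6.09 m/s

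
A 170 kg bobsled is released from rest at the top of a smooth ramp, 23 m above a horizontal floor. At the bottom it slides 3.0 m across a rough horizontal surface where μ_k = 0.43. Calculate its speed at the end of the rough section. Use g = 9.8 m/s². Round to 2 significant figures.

Energy at the top = energy at the end + work done against friction:
mgh = ½mv² + μ_k m g d
W_f = μ_k mg d = (0.43)(170)(9.8)(3.0) = 2149 J
½mv² = mgh − W_f = 38318 − 2149 = 36169 J
v = √(2 × 36169/170) = 20.63 m/s

v = 21 m/s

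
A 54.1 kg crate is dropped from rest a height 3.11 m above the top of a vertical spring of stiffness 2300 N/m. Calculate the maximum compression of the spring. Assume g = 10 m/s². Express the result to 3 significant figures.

Let x be the compression. The total drop is H + x, and the crate is instantaneously at rest at max compression, so energy conservation gives:
mg(H + x) = ½kx²
½(2300)x² − (54.1)(10)x − (54.1)(10)(3.11) = 0
1150x² − 541.0x − 1683 = 0
x = [541.0 + √(292681 + 7.7395e+06)]/(2 × 1150) = 1.467 m

x = 1.47 m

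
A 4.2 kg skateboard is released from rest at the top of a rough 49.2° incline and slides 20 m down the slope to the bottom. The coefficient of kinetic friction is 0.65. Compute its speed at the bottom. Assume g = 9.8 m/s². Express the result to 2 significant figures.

Work–energy: mg(L sinθ) − μ_k(mg cosθ)L = ½mv²
mgh = mgL sinθ = (4.2)(9.8)(20)sin49.2° = 623.16 J
W_f = μ_k mg cosθ · L = (0.65)(4.2)(9.8)cos49.2°·20 = 349.6 J
½mv² = 623.16 − 349.6 = 273.53 J
v = √(2 × 273.53/4.2) = 11.41 m/s

v = 11 m/s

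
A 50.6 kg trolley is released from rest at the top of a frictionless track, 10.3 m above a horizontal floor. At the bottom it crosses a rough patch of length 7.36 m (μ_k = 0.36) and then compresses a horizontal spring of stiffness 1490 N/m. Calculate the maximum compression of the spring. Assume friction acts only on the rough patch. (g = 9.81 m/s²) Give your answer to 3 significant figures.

x = 2.26 m

Initial energy: E₁ = mgh = (50.6)(9.81)(10.3) = 5112.8 J
Friction removes W_f = μ_k mg d = (0.36)(50.6)(9.81)(7.36) = 1315 J
Energy reaching the spring: E = 5112.8 − 1315 = 3797.6 J
At max compression ½kx² = E ⇒ x = √(2E/k) = √(2 × 3797.6/1490) = 2.258 m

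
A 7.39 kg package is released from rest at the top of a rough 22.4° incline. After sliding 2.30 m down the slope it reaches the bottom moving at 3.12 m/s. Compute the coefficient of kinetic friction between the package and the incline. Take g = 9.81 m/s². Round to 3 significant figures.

μ_k = 0.179

Energy balance down the incline: mg L sinθ − ½mv² = μ_k (mg cosθ) L
mgL sinθ = 63.540 J; ½mv² = 35.969 J
W_f = 63.540 − 35.969 = 27.57 J
μ_k = W_f/(mg cosθ · L) = 27.57/(67.03 × 2.30) = 0.1788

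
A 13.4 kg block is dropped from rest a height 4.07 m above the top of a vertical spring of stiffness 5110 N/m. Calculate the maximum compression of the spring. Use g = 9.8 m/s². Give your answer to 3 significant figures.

x = 0.484 m

Take the reference level at the top of the uncompressed spring. At max compression the block has fallen H + x and is momentarily at rest:
mg(H + x) = ½kx²
½(5110)x² − (13.4)(9.8)x − (13.4)(9.8)(4.07) = 0
2555x² − 131.3x − 534.5 = 0
x = [131.3 + √(17245 + 5.4623e+06)]/(2 × 2555) = 0.4838 m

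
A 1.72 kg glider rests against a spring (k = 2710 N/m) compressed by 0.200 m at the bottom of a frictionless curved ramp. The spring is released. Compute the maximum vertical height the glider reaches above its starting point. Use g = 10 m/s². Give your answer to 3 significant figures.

h = 3.15 m

Energy conservation from release to the highest point: ½kx² = mgh
h = kx²/(2mg) = (2710)(0.200)²/(2 × 1.72 × 10) = 3.151 m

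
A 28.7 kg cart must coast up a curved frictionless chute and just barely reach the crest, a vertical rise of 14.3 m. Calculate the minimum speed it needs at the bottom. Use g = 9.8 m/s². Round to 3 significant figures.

v = 16.7 m/s

At the top it is momentarily at rest, so all KE converts to PE: ½mv² = mgh
v = √(2gh) = √(2 × 9.8 × 14.3) = 16.74 m/s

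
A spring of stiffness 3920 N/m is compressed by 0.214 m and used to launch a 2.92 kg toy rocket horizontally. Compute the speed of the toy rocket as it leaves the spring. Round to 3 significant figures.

Spring PE converts entirely to kinetic energy: ½kx² = ½mv²
v = x√(k/m) = 0.214 × √(3920/2.92) = 7.841 m/s

v = 7.84 m/s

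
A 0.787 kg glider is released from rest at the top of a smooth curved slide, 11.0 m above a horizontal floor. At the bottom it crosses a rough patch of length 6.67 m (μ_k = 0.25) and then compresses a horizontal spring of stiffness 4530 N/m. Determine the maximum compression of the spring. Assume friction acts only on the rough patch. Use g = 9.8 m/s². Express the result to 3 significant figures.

x = 0.178 m

Initial energy: E₁ = mgh = (0.787)(9.8)(11.0) = 84.839 J
Friction removes W_f = μ_k mg d = (0.25)(0.787)(9.8)(6.67) = 12.86 J
Energy reaching the spring: E = 84.839 − 12.86 = 71.978 J
At max compression ½kx² = E ⇒ x = √(2E/k) = √(2 × 71.978/4530) = 0.1783 m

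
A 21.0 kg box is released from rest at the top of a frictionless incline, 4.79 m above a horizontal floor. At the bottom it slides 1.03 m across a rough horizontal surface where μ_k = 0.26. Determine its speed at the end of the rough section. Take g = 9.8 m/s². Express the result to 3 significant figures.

v = 9.41 m/s

Energy at the top = energy at the end + work done against friction:
mgh = ½mv² + μ_k m g d
W_f = μ_k mg d = (0.26)(21.0)(9.8)(1.03) = 55.11 J
½mv² = mgh − W_f = 985.78 − 55.11 = 930.67 J
v = √(2 × 930.67/21.0) = 9.415 m/s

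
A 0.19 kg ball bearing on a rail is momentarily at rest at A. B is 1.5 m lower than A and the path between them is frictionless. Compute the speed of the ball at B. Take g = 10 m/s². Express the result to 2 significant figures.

v = 5.5 m/s

By conservation of mechanical energy, mgh = ½mv²
v = √(2gh) = √(2 × 10 × 1.5) = √30.000 = 5.477 m/s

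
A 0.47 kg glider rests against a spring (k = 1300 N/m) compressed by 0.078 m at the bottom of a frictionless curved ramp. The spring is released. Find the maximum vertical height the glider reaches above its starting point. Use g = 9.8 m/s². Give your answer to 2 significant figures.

At maximum height the glider is at rest, so ½kx² = mgh
h = kx²/(2mg) = (1300)(0.078)²/(2 × 0.47 × 9.8) = 0.8586 m

h = 0.86 m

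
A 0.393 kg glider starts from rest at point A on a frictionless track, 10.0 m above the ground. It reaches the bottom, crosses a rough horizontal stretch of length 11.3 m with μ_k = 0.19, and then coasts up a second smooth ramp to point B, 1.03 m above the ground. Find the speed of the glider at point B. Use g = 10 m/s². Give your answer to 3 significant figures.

Energy at A: mgh₁ = (0.393)(10)(10.0) = 39.300 J
Friction loss: W_f = μ_k mg d = 8.438 J
At B: ½mv² + mgh₂ = mgh₁ − W_f
½mv² = 39.300 − 8.438 − 4.0479 = 26.814 J
v = √(2 × 26.814/0.393) = 11.68 m/s

v = 11.7 m/s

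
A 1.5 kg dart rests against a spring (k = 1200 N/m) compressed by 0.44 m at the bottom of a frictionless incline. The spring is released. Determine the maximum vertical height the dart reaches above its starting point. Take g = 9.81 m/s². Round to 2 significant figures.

h = 7.9 m

At maximum height the dart is at rest, so ½kx² = mgh
h = kx²/(2mg) = (1200)(0.44)²/(2 × 1.5 × 9.81) = 7.894 m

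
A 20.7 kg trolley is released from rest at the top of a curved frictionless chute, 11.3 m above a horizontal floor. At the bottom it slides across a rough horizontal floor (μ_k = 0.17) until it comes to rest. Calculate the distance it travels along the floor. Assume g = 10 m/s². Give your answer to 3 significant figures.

Energy bookkeeping (friction removes W_f = μ_k N d):
At rest all PE has been dissipated by friction: mgh = μ_k m g d
d = h/μ_k = 11.3/0.17 = 66.47 m

d = 66.5 m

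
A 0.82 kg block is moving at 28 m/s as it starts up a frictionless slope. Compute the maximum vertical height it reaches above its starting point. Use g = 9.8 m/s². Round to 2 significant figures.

Setting KE at the bottom equal to PE gained: ½mv² = mgh
h = v²/(2g) = 28²/(2 × 9.8) = 40.00 m

h = 40 m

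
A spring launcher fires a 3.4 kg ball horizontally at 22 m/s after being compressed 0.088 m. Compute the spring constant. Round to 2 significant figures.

Energy stored in the spring equals the launch KE: ½kx² = ½mv²
k = mv²/x² = (3.4)(22)²/(0.088)² = 212500 N/m

k = 210000 N/m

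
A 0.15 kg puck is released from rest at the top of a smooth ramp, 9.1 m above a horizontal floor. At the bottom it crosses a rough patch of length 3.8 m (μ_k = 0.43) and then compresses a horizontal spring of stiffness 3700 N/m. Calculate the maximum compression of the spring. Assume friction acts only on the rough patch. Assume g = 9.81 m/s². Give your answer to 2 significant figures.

x = 0.077 m

Initial energy: E₁ = mgh = (0.15)(9.81)(9.1) = 13.391 J
Friction removes W_f = μ_k mg d = (0.43)(0.15)(9.81)(3.8) = 2.404 J
Energy reaching the spring: E = 13.391 − 2.404 = 10.986 J
At max compression ½kx² = E ⇒ x = √(2E/k) = √(2 × 10.986/3700) = 0.07706 m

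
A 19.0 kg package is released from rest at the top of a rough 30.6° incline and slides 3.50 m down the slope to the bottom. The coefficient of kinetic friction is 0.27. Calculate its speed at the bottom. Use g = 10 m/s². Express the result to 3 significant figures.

Taking the bottom as reference, mgh = ½mv² + μ_k N L with h = L sinθ, N = mg cosθ:
mgh = mgL sinθ = (19.0)(10)(3.50)sin30.6° = 338.51 J
W_f = μ_k mg cosθ · L = (0.27)(19.0)(10)cos30.6°·3.50 = 154.5 J
½mv² = 338.51 − 154.5 = 183.97 J
v = √(2 × 183.97/19.0) = 4.401 m/s

v = 4.40 m/s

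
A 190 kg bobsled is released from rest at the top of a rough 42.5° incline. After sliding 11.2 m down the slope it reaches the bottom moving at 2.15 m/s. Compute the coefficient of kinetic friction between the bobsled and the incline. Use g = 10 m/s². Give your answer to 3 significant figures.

mgh = ½mv² + μ_k (mg cosθ) L, with h = L sinθ
mgL sinθ = 14377 J; ½mv² = 439.14 J
W_f = 14377 − 439.14 = 13937 J
μ_k = W_f/(mg cosθ · L) = 13937/(1401 × 11.2) = 0.8883

μ_k = 0.888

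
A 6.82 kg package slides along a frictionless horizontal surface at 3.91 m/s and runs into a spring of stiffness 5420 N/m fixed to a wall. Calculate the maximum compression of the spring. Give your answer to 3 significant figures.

x = 0.139 m

Conservation of energy between contact and max compression: ½mv² = ½kx²
x = v√(m/k) = 3.91 × √(6.82/5420) = 0.1387 m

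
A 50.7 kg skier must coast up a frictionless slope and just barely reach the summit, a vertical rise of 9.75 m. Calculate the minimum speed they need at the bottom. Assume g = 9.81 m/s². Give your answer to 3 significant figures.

At the top they are momentarily at rest, so all KE converts to PE: ½mv² = mgh
v = √(2gh) = √(2 × 9.81 × 9.75) = 13.83 m/s

v = 13.8 m/s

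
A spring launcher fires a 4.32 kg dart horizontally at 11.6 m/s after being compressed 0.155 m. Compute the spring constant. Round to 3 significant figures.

k = 24200 N/m

½kx² = ½mv²
k = mv²/x² = (4.32)(11.6)²/(0.155)² = 24196 N/m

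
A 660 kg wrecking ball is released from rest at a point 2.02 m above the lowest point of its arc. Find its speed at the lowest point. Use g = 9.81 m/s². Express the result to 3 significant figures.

v = 6.30 m/s

By conservation of mechanical energy, mgh = ½mv²
v = √(2gh) = √(2 × 9.81 × 2.02) = √39.632 = 6.295 m/s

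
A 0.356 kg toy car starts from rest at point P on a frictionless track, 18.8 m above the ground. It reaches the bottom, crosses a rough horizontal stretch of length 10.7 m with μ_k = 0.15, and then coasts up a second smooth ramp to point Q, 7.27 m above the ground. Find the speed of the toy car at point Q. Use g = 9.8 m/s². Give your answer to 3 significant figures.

Energy at P: mgh₁ = (0.356)(9.8)(18.8) = 65.589 J
Friction loss: W_f = μ_k mg d = 5.600 J
At Q: ½mv² + mgh₂ = mgh₁ − W_f
½mv² = 65.589 − 5.600 − 25.364 = 34.626 J
v = √(2 × 34.626/0.356) = 13.95 m/s

v = 13.9 m/s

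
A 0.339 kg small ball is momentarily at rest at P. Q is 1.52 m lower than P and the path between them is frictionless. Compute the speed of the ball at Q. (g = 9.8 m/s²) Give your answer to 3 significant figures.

v = 5.46 m/s

Energy conservation between the two points: mgh = ½mv²
v = √(2gh) = √(2 × 9.8 × 1.52) = √29.792 = 5.458 m/s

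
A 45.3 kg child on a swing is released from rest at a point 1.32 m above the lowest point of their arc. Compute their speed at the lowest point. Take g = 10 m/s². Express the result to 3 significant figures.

v = 5.14 m/s

By conservation of mechanical energy, mgh = ½mv²
v = √(2gh) = √(2 × 10 × 1.32) = √26.400 = 5.138 m/s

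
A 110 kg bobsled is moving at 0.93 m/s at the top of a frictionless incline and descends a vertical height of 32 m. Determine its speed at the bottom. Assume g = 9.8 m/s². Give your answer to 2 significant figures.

v = 25 m/s

Mechanical energy is conserved (no friction): ½mv₀² + mgh = ½mv²
v² = v₀² + 2gh = (0.93)² + 2(9.8)(32) = 628.06
v = √628.06 = 25.06 m/s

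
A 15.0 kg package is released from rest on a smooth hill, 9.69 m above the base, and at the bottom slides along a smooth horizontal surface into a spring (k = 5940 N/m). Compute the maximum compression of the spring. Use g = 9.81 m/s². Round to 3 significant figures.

Energy conservation (no friction) from release to max compression: mgh = ½kx²
x = √(2mgh/k) = √(2 × 15.0 × 9.81 × 9.69 / 5940) = 0.6929 m

x = 0.693 m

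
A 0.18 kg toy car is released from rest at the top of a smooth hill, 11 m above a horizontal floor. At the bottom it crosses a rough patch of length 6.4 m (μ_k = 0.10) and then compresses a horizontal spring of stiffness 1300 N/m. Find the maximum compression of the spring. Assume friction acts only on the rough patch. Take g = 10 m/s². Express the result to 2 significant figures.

Initial energy: E₁ = mgh = (0.18)(10)(11) = 19.800 J
Friction removes W_f = μ_k mg d = (0.10)(0.18)(10)(6.4) = 1.152 J
Energy reaching the spring: E = 19.800 − 1.152 = 18.648 J
At max compression ½kx² = E ⇒ x = √(2E/k) = √(2 × 18.648/1300) = 0.1694 m

x = 0.17 m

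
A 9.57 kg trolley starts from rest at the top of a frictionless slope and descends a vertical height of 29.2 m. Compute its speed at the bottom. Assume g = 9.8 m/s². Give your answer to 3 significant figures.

v = 23.9 m/s

Energy conservation between the two points: mgh = ½mv²
The mass cancels from both sides.
v = √(2gh) = √(2 × 9.8 × 29.2) = √572.32 = 23.92 m/s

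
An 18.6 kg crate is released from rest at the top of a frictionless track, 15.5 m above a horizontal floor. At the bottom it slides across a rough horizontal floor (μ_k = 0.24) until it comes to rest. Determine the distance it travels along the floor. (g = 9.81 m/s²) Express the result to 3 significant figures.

d = 64.6 m

Applying the work–energy principle:
At rest all PE has been dissipated by friction: mgh = μ_k m g d
d = h/μ_k = 15.5/0.24 = 64.58 m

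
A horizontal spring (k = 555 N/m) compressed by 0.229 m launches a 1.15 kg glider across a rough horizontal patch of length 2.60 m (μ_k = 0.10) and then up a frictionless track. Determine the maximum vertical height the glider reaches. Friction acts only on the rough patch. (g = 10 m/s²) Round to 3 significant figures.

Spring energy: E₀ = ½kx² = ½(555)(0.229)² = 14.552 J
Friction: W_f = μ_k mg d = (0.10)(1.15)(10)(2.60) = 2.990 J
Energy at base of ramp: E = 14.552 − 2.990 = 11.562 J
At max height all remaining energy is PE: mgh = E ⇒ h = E/(mg) = 11.562/(1.15 × 10) = 1.005 m

h = 1.01 m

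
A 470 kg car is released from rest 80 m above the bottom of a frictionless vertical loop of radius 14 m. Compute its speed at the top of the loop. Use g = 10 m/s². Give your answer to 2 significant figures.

v = 32 m/s

Energy conservation: mgh = ½mv_top² + mg(2r)
v_top² = 2g(h − 2r) = 2(10)(80 − 28.00) = 1040
v_top = 32.25 m/s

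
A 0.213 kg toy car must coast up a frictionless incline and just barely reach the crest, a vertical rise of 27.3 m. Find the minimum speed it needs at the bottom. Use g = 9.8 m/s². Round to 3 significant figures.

At the top it is momentarily at rest, so all KE converts to PE: ½mv² = mgh
v = √(2gh) = √(2 × 9.8 × 27.3) = 23.13 m/s

v = 23.1 m/s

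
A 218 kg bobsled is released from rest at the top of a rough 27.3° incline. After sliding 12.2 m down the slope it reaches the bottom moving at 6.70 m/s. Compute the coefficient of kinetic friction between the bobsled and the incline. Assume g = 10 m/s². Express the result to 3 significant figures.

μ_k = 0.309

mgh = ½mv² + μ_k (mg cosθ) L, with h = L sinθ
mgL sinθ = 12198 J; ½mv² = 4893.0 J
W_f = 12198 − 4893.0 = 7305 J
μ_k = W_f/(mg cosθ · L) = 7305/(1937 × 12.2) = 0.3091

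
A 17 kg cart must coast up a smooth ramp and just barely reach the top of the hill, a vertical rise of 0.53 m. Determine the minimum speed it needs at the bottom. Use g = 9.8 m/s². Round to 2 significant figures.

At the top it is momentarily at rest, so all KE converts to PE: ½mv² = mgh
v = √(2gh) = √(2 × 9.8 × 0.53) = 3.223 m/s

v = 3.2 m/s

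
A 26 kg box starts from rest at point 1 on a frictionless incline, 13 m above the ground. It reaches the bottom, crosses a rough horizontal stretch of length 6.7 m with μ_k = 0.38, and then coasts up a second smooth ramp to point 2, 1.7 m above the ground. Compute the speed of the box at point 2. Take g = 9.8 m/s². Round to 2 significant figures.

v = 13 m/s

Energy at 1: mgh₁ = (26)(9.8)(13) = 3312.4 J
Friction loss: W_f = μ_k mg d = 648.7 J
At 2: ½mv² + mgh₂ = mgh₁ − W_f
½mv² = 3312.4 − 648.7 − 433.16 = 2230.5 J
v = √(2 × 2230.5/26) = 13.10 m/s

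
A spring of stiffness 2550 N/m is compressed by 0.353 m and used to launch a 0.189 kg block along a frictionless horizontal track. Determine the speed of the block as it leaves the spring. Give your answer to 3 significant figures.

v = 41.0 m/s

The block leaves the spring when the spring is at natural length, so ½kx² = ½mv²
v = x√(k/m) = 0.353 × √(2550/0.189) = 41.00 m/s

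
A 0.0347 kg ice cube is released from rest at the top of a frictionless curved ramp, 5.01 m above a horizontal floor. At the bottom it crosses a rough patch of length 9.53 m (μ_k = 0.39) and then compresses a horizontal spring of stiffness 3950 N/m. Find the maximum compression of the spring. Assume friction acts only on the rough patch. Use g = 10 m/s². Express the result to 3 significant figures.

Initial energy: E₁ = mgh = (0.0347)(10)(5.01) = 1.7385 J
Friction removes W_f = μ_k mg d = (0.39)(0.0347)(10)(9.53) = 1.290 J
Energy reaching the spring: E = 1.7385 − 1.290 = 0.44878 J
At max compression ½kx² = E ⇒ x = √(2E/k) = √(2 × 0.44878/3950) = 0.01507 m

x = 0.0151 m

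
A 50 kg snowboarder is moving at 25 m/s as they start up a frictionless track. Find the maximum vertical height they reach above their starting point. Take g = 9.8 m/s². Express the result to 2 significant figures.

Setting KE at the bottom equal to PE gained: ½mv² = mgh
h = v²/(2g) = 25²/(2 × 9.8) = 31.89 m

h = 32 m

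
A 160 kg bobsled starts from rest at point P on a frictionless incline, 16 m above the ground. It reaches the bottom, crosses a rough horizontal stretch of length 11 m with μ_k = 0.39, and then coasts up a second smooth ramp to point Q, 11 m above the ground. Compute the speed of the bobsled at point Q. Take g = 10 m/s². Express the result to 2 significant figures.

Energy at P: mgh₁ = (160)(10)(16) = 25600 J
Friction loss: W_f = μ_k mg d = 6864 J
At Q: ½mv² + mgh₂ = mgh₁ − W_f
½mv² = 25600 − 6864 − 17600 = 1136.0 J
v = √(2 × 1136.0/160) = 3.768 m/s

v = 3.8 m/s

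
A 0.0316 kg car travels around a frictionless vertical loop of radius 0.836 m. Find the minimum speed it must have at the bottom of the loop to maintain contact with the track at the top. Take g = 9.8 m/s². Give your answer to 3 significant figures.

v = 6.40 m/s

At the top: mg = mv_top²/r ⇒ v_top² = gr = 8.193 m²/s²
Energy from bottom to top (height 2r): ½mv_bot² = ½mv_top² + mg(2r)
v_bot² = gr + 4gr = 5gr = 40.96
v_bot = √(5gr) = 6.400 m/s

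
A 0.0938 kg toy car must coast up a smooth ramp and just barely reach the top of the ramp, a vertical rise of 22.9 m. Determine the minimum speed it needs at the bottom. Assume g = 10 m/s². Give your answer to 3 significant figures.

At the top it is momentarily at rest, so all KE converts to PE: ½mv² = mgh
v = √(2gh) = √(2 × 10 × 22.9) = 21.40 m/s

v = 21.4 m/s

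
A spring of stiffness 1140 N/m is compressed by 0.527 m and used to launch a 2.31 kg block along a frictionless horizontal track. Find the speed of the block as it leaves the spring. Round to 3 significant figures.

Conservation of energy: ½kx² = ½mv²
v = x√(k/m) = 0.527 × √(1140/2.31) = 11.71 m/s

v = 11.7 m/s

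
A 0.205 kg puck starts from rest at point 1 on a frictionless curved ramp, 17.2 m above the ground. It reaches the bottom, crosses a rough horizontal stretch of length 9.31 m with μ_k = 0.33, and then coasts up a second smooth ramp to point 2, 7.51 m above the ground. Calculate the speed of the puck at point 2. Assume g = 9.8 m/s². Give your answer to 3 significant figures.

Energy at 1: mgh₁ = (0.205)(9.8)(17.2) = 34.555 J
Friction loss: W_f = μ_k mg d = 6.172 J
At 2: ½mv² + mgh₂ = mgh₁ − W_f
½mv² = 34.555 − 6.172 − 15.088 = 13.295 J
v = √(2 × 13.295/0.205) = 11.39 m/s

v = 11.4 m/s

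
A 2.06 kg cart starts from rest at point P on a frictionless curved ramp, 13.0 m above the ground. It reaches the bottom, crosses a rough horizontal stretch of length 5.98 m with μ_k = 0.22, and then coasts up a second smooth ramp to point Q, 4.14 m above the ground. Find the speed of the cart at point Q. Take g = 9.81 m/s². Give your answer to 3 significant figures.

v = 12.2 m/s

Energy at P: mgh₁ = (2.06)(9.81)(13.0) = 262.71 J
Friction loss: W_f = μ_k mg d = 26.59 J
At Q: ½mv² + mgh₂ = mgh₁ − W_f
½mv² = 262.71 − 26.59 − 83.664 = 152.46 J
v = √(2 × 152.46/2.06) = 12.17 m/s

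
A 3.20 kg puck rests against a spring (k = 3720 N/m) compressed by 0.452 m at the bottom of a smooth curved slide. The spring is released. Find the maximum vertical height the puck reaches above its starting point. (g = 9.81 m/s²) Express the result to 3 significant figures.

h = 12.1 m

All spring PE becomes gravitational PE at the highest point: ½kx² = mgh
h = kx²/(2mg) = (3720)(0.452)²/(2 × 3.20 × 9.81) = 12.11 m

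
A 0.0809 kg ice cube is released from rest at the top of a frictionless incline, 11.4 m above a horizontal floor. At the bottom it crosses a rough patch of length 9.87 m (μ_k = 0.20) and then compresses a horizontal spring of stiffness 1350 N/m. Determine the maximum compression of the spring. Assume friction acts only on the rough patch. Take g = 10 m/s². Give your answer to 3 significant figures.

x = 0.106 m

Initial energy: E₁ = mgh = (0.0809)(10)(11.4) = 9.2226 J
Friction removes W_f = μ_k mg d = (0.20)(0.0809)(10)(9.87) = 1.597 J
Energy reaching the spring: E = 9.2226 − 1.597 = 7.6256 J
At max compression ½kx² = E ⇒ x = √(2E/k) = √(2 × 7.6256/1350) = 0.1063 m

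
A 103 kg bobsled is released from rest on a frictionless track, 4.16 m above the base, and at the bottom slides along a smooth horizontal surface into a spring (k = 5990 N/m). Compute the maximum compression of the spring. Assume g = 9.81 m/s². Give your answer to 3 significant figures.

Gravitational PE at the top equals spring PE at max compression: mgh = ½kx²
x = √(2mgh/k) = √(2 × 103 × 9.81 × 4.16 / 5990) = 1.185 m

x = 1.18 m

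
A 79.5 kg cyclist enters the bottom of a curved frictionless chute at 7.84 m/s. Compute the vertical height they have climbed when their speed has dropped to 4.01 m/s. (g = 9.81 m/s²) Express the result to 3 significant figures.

h = 2.31 m

Conservation of energy: ½mv₁² = ½mv₂² + mgh
h = (v₁² − v₂²)/(2g) = (7.84² − 4.01²)/(2 × 9.81) = 2.313 m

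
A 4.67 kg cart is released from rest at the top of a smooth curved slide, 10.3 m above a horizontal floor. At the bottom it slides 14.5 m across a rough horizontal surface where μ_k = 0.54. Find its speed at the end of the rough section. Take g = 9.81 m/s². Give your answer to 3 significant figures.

v = 6.96 m/s

Energy at the top = energy at the end + work done against friction:
mgh = ½mv² + μ_k m g d
W_f = μ_k mg d = (0.54)(4.67)(9.81)(14.5) = 358.7 J
½mv² = mgh − W_f = 471.87 − 358.7 = 113.16 J
v = √(2 × 113.16/4.67) = 6.961 m/s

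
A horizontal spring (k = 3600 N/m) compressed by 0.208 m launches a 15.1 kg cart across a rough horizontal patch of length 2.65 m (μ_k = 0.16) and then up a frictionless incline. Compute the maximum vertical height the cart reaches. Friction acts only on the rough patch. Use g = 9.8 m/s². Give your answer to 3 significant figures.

h = 0.102 m

Spring energy: E₀ = ½kx² = ½(3600)(0.208)² = 77.875 J
Friction: W_f = μ_k mg d = (0.16)(15.1)(9.8)(2.65) = 62.74 J
Energy at base of ramp: E = 77.875 − 62.74 = 15.132 J
At max height all remaining energy is PE: mgh = E ⇒ h = E/(mg) = 15.132/(15.1 × 9.8) = 0.1023 m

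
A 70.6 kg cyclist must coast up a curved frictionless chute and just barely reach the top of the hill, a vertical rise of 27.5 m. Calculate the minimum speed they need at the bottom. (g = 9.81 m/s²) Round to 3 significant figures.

At the top they are momentarily at rest, so all KE converts to PE: ½mv² = mgh
v = √(2gh) = √(2 × 9.81 × 27.5) = 23.23 m/s

v = 23.2 m/s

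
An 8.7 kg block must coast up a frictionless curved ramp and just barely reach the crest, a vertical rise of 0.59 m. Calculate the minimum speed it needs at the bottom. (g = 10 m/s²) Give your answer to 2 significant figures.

At the top it is momentarily at rest, so all KE converts to PE: ½mv² = mgh
v = √(2gh) = √(2 × 10 × 0.59) = 3.435 m/s

v = 3.4 m/s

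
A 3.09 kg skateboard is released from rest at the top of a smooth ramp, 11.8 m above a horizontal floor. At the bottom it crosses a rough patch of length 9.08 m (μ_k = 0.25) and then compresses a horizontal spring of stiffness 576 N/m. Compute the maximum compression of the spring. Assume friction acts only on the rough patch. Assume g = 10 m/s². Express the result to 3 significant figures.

x = 1.01 m

Initial energy: E₁ = mgh = (3.09)(10)(11.8) = 364.62 J
Friction removes W_f = μ_k mg d = (0.25)(3.09)(10)(9.08) = 70.14 J
Energy reaching the spring: E = 364.62 − 70.14 = 294.48 J
At max compression ½kx² = E ⇒ x = √(2E/k) = √(2 × 294.48/576) = 1.011 m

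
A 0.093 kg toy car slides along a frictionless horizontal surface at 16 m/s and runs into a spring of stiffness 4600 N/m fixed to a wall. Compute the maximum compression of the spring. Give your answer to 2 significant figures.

At max compression the car is momentarily at rest: ½mv² = ½kx²
x = v√(m/k) = 16 × √(0.093/4600) = 0.07194 m

x = 0.072 m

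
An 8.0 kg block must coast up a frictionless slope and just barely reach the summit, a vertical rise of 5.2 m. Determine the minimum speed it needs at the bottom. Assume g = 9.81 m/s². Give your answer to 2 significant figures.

v = 10 m/s

At the top it is momentarily at rest, so all KE converts to PE: ½mv² = mgh
v = √(2gh) = √(2 × 9.81 × 5.2) = 10.10 m/s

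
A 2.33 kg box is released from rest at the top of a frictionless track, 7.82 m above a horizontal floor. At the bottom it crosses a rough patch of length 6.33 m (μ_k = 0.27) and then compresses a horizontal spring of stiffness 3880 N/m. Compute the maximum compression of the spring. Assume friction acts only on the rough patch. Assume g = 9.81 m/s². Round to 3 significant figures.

x = 0.268 m

Initial energy: E₁ = mgh = (2.33)(9.81)(7.82) = 178.74 J
Friction removes W_f = μ_k mg d = (0.27)(2.33)(9.81)(6.33) = 39.07 J
Energy reaching the spring: E = 178.74 − 39.07 = 139.68 J
At max compression ½kx² = E ⇒ x = √(2E/k) = √(2 × 139.68/3880) = 0.2683 m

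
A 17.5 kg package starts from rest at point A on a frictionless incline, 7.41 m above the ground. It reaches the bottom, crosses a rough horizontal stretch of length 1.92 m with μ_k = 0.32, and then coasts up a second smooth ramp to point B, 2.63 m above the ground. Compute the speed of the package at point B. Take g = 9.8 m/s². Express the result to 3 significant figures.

Energy at A: mgh₁ = (17.5)(9.8)(7.41) = 1270.8 J
Friction loss: W_f = μ_k mg d = 105.4 J
At B: ½mv² + mgh₂ = mgh₁ − W_f
½mv² = 1270.8 − 105.4 − 451.04 = 714.40 J
v = √(2 × 714.40/17.5) = 9.036 m/s

v = 9.04 m/s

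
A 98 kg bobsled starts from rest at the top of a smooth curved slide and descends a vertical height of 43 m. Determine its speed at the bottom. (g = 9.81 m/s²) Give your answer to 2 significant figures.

Energy conservation between the two points: mgh = ½mv²
The mass cancels from both sides.
v = √(2gh) = √(2 × 9.81 × 43) = √843.66 = 29.05 m/s

v = 29 m/s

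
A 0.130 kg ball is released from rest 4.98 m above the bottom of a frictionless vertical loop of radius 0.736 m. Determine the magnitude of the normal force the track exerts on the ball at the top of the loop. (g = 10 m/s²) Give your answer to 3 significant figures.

N = 11.1 N

Energy from release to top (height 2r): mgh = ½mv_top² + mg(2r)
v_top² = 2g(h − 2r) = 2(10)(4.98 − 1.472) = 70.160 m²/s²
At the top, both N and weight point toward the centre: N + mg = mv_top²/r
N = m(v_top²/r − g) = 0.130(70.160/0.736 − 10) = 11.09 N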